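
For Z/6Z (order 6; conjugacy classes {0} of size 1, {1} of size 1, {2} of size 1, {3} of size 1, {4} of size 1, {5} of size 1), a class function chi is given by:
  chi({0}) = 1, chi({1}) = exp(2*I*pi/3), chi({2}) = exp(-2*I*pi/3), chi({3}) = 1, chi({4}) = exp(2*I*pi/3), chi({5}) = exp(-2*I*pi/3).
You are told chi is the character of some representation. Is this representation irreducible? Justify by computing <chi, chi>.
Irreducible: <chi, chi> = 1.

Working: <chi, chi> = (1/|G|) sum_C |C| * |chi(C)|^2 = (1/6)[1*|1|^2 + 1*|exp(2*I*pi/3)|^2 + 1*|exp(-2*I*pi/3)|^2 + 1*|1|^2 + 1*|exp(2*I*pi/3)|^2 + 1*|exp(-2*I*pi/3)|^2]
  = (1/6)[(1) + (1) + (1) + (1) + (1) + (1)] = 6/6 = 1.
(Exp terms are combined using exp(i*s)*conj(exp(i*t)) = exp(i*(s-t)), and sums of them are collapsed using the identity that for every m > 1 the m distinct m-th roots of unity sum to 0, e.g. 1 + exp(2*I*pi/3) + exp(-2*I*pi/3) = 0.)
A character is irreducible iff <chi, chi> = 1, so this representation is irreducible.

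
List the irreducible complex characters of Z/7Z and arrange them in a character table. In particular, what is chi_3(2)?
Character table of Z/7Z (irreps indexed chi_0,...,chi_6 with chi_k(m) = zeta_7^(k*m), zeta_7 = exp(2*pi*i/7)):
  irrep \ class  {0} (size 1)  {1} (size 1)    {2} (size 1)    {3} (size 1)    {4} (size 1)    {5} (size 1)    {6} (size 1)  
  chi_0          1             1               1               1               1               1               1             
  chi_1          1             exp(2*I*pi/7)   exp(4*I*pi/7)   exp(6*I*pi/7)   exp(-6*I*pi/7)  exp(-4*I*pi/7)  exp(-2*I*pi/7)
  chi_2          1             exp(4*I*pi/7)   exp(-6*I*pi/7)  exp(-2*I*pi/7)  exp(2*I*pi/7)   exp(6*I*pi/7)   exp(-4*I*pi/7)
  chi_3          1             exp(6*I*pi/7)   exp(-2*I*pi/7)  exp(4*I*pi/7)   exp(-4*I*pi/7)  exp(2*I*pi/7)   exp(-6*I*pi/7)
  chi_4          1             exp(-6*I*pi/7)  exp(2*I*pi/7)   exp(-4*I*pi/7)  exp(4*I*pi/7)   exp(-2*I*pi/7)  exp(6*I*pi/7) 
  chi_5          1             exp(-4*I*pi/7)  exp(6*I*pi/7)   exp(2*I*pi/7)   exp(-2*I*pi/7)  exp(-6*I*pi/7)  exp(4*I*pi/7) 
  chi_6          1             exp(-2*I*pi/7)  exp(-4*I*pi/7)  exp(-6*I*pi/7)  exp(6*I*pi/7)   exp(4*I*pi/7)   exp(2*I*pi/7) 

Spot check: chi_3(2) = zeta_7^(3*2) = zeta_7^6 = exp(-2*I*pi/7).

Details: Z/7Z is abelian, so all 7 irreducible complex representations are 1-dimensional. They are given by chi_k(m) = zeta_7^(k*m) for k = 0,...,6. Row orthogonality: sum_m chi_k(m) conj(chi_l(m)) = 7 * [k = l].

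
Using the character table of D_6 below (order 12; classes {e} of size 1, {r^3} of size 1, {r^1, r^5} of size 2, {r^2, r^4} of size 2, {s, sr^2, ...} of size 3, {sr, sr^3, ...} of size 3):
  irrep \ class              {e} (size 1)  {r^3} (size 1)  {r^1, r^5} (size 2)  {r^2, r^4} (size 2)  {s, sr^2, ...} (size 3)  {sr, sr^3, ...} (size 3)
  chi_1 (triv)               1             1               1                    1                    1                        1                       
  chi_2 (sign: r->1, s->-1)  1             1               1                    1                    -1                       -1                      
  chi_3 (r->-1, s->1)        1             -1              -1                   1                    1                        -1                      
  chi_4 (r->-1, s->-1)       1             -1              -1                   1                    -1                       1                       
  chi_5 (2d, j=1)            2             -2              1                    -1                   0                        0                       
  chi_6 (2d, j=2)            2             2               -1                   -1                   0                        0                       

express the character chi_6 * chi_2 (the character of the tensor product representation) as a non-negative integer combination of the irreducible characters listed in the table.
chi_6 tensor chi_2 = chi_6 (all other irreducibles have multiplicity 0).

Derivation: The character of a tensor product is the pointwise product (chi_6 * chi_2)(C) = chi_6(C) * chi_2(C):
  {e}: (2)*(1), {r^3}: (2)*(1), {r^1, r^5}: (-1)*(1), {r^2, r^4}: (-1)*(1), {s, sr^2, ...}: (0)*(-1), {sr, sr^3, ...}: (0)*(-1)
so (chi_6 * chi_2) takes values
  {e} -> 2, {r^3} -> 2, {r^1, r^5} -> -1, {r^2, r^4} -> -1, {s, sr^2, ...} -> 0, {sr, sr^3, ...} -> 0.
Now take the inner product of this character with each irreducible chi from the table, <chi_6*chi_2, chi> = (1/12) sum_C |C| (chi_6*chi_2)(C) conj(chi(C)):
  <chi_6*chi_2, chi_1> = (1/12)[1*(2)*conj(1) + 1*(2)*conj(1) + 2*(-1)*conj(1) + 2*(-1)*conj(1) + 3*(0)*conj(1) + 3*(0)*conj(1)]
      = (1/12)[(2) + (2) + (-2) + (-2) + (0) + (0)] = 0/12 = 0
  <chi_6*chi_2, chi_2> = (1/12)[1*(2)*conj(1) + 1*(2)*conj(1) + 2*(-1)*conj(1) + 2*(-1)*conj(1) + 3*(0)*conj(-1) + 3*(0)*conj(-1)]
      = (1/12)[(2) + (2) + (-2) + (-2) + (0) + (0)] = 0/12 = 0
  <chi_6*chi_2, chi_3> = (1/12)[1*(2)*conj(1) + 1*(2)*conj(-1) + 2*(-1)*conj(-1) + 2*(-1)*conj(1) + 3*(0)*conj(1) + 3*(0)*conj(-1)]
      = (1/12)[(2) + (-2) + (2) + (-2) + (0) + (0)] = 0/12 = 0
  <chi_6*chi_2, chi_4> = (1/12)[1*(2)*conj(1) + 1*(2)*conj(-1) + 2*(-1)*conj(-1) + 2*(-1)*conj(1) + 3*(0)*conj(-1) + 3*(0)*conj(1)]
      = (1/12)[(2) + (-2) + (2) + (-2) + (0) + (0)] = 0/12 = 0
  <chi_6*chi_2, chi_5> = (1/12)[1*(2)*conj(2) + 1*(2)*conj(-2) + 2*(-1)*conj(1) + 2*(-1)*conj(-1) + 3*(0)*conj(0) + 3*(0)*conj(0)]
      = (1/12)[(4) + (-4) + (-2) + (2) + (0) + (0)] = 0/12 = 0
  <chi_6*chi_2, chi_6> = (1/12)[1*(2)*conj(2) + 1*(2)*conj(2) + 2*(-1)*conj(-1) + 2*(-1)*conj(-1) + 3*(0)*conj(0) + 3*(0)*conj(0)]
      = (1/12)[(4) + (4) + (2) + (2) + (0) + (0)] = 12/12 = 1
Hence the multiplicities are chi_6: 1. Dimension check: dim(chi_6)*dim(chi_2) = 2*1 = 2 and sum (mult * dim) = 1*2 = 2.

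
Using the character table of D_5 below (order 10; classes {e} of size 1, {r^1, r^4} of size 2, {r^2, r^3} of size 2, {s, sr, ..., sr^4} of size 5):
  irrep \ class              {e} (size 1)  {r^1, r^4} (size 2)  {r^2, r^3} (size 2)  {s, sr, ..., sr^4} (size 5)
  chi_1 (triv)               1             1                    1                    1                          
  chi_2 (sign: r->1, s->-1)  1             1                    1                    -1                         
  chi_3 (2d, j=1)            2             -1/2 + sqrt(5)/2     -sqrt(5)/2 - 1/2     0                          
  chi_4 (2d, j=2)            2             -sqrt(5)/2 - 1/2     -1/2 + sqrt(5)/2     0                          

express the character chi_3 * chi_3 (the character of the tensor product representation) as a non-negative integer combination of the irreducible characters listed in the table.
chi_3 tensor chi_3 = chi_1 + chi_2 + chi_4 (all other irreducibles have multiplicity 0).

Justification: The character of a tensor product is the pointwise product (chi_3 * chi_3)(C) = chi_3(C) * chi_3(C):
  {e}: (2)*(2), {r^1, r^4}: (-1/2 + sqrt(5)/2)*(-1/2 + sqrt(5)/2), {r^2, r^3}: (-sqrt(5)/2 - 1/2)*(-sqrt(5)/2 - 1/2), {s, sr, ..., sr^4}: (0)*(0)
so (chi_3 * chi_3) takes values
  {e} -> 4, {r^1, r^4} -> 3/2 - sqrt(5)/2, {r^2, r^3} -> sqrt(5)/2 + 3/2, {s, sr, ..., sr^4} -> 0.
Now take the inner product of this character with each irreducible chi from the table, <chi_3*chi_3, chi> = (1/10) sum_C |C| (chi_3*chi_3)(C) conj(chi(C)):
  <chi_3*chi_3, chi_1> = (1/10)[1*(4)*conj(1) + 2*(3/2 - sqrt(5)/2)*conj(1) + 2*(sqrt(5)/2 + 3/2)*conj(1) + 5*(0)*conj(1)]
      = (1/10)[(4) + (3 - sqrt(5)) + (sqrt(5) + 3) + (0)] = 10/10 = 1
  <chi_3*chi_3, chi_2> = (1/10)[1*(4)*conj(1) + 2*(3/2 - sqrt(5)/2)*conj(1) + 2*(sqrt(5)/2 + 3/2)*conj(1) + 5*(0)*conj(-1)]
      = (1/10)[(4) + (3 - sqrt(5)) + (sqrt(5) + 3) + (0)] = 10/10 = 1
  <chi_3*chi_3, chi_3> = (1/10)[1*(4)*conj(2) + 2*(3/2 - sqrt(5)/2)*conj(-1/2 + sqrt(5)/2) + 2*(sqrt(5)/2 + 3/2)*conj(-sqrt(5)/2 - 1/2) + 5*(0)*conj(0)]
      = (1/10)[(8) + (-4 + 2*sqrt(5)) + (-2*sqrt(5) - 4) + (0)] = 0/10 = 0
  <chi_3*chi_3, chi_4> = (1/10)[1*(4)*conj(2) + 2*(3/2 - sqrt(5)/2)*conj(-sqrt(5)/2 - 1/2) + 2*(sqrt(5)/2 + 3/2)*conj(-1/2 + sqrt(5)/2) + 5*(0)*conj(0)]
      = (1/10)[(8) + (1 - sqrt(5)) + (1 + sqrt(5)) + (0)] = 10/10 = 1
Hence the multiplicities are chi_1: 1, chi_2: 1, chi_4: 1. Dimension check: dim(chi_3)*dim(chi_3) = 2*2 = 4 and sum (mult * dim) = 1*1 + 1*1 + 1*2 = 4.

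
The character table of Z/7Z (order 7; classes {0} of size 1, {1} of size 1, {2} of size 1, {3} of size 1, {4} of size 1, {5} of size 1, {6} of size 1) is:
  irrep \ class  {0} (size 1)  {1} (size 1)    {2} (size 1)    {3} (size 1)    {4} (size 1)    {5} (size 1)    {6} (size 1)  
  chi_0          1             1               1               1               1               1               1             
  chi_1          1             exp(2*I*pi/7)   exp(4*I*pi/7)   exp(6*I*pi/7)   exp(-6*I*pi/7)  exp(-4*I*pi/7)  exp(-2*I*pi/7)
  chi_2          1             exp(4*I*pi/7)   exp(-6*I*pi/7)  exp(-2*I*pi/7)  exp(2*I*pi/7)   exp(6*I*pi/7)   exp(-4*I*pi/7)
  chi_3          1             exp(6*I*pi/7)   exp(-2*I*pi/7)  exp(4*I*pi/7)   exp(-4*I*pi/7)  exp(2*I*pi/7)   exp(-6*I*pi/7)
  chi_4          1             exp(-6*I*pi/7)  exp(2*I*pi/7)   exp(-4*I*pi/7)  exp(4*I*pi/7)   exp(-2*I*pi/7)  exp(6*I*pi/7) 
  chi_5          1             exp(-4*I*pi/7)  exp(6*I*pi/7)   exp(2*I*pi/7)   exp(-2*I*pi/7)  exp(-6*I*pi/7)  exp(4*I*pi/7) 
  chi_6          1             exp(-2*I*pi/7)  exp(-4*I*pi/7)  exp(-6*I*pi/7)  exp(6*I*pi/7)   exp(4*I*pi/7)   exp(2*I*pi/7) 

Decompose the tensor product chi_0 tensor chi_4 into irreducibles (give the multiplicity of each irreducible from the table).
chi_0 tensor chi_4 = chi_4 (all other irreducibles have multiplicity 0).

Reasoning: The character of a tensor product is the pointwise product (chi_0 * chi_4)(C) = chi_0(C) * chi_4(C):
  {0}: (1)*(1), {1}: (1)*(exp(-6*I*pi/7)), {2}: (1)*(exp(2*I*pi/7)), {3}: (1)*(exp(-4*I*pi/7)), {4}: (1)*(exp(4*I*pi/7)), {5}: (1)*(exp(-2*I*pi/7)), {6}: (1)*(exp(6*I*pi/7))
so (chi_0 * chi_4) takes values
  {0} -> 1, {1} -> exp(-6*I*pi/7), {2} -> exp(2*I*pi/7), {3} -> exp(-4*I*pi/7), {4} -> exp(4*I*pi/7), {5} -> exp(-2*I*pi/7), {6} -> exp(6*I*pi/7).
Now take the inner product of this character with each irreducible chi from the table, <chi_0*chi_4, chi> = (1/7) sum_C |C| (chi_0*chi_4)(C) conj(chi(C)):
  <chi_0*chi_4, chi_0> = (1/7)[1*(1)*conj(1) + 1*(exp(-6*I*pi/7))*conj(1) + 1*(exp(2*I*pi/7))*conj(1) + 1*(exp(-4*I*pi/7))*conj(1) + 1*(exp(4*I*pi/7))*conj(1) + 1*(exp(-2*I*pi/7))*conj(1) + 1*(exp(6*I*pi/7))*conj(1)]
      = (1/7)[(1) + (exp(-6*I*pi/7)) + (exp(2*I*pi/7)) + (exp(-4*I*pi/7)) + (exp(4*I*pi/7)) + (exp(-2*I*pi/7)) + (exp(6*I*pi/7))] = 0/7 = 0
  <chi_0*chi_4, chi_1> = (1/7)[1*(1)*conj(1) + 1*(exp(-6*I*pi/7))*conj(exp(2*I*pi/7)) + 1*(exp(2*I*pi/7))*conj(exp(4*I*pi/7)) + 1*(exp(-4*I*pi/7))*conj(exp(6*I*pi/7)) + 1*(exp(4*I*pi/7))*conj(exp(-6*I*pi/7)) + 1*(exp(-2*I*pi/7))*conj(exp(-4*I*pi/7)) + 1*(exp(6*I*pi/7))*conj(exp(-2*I*pi/7))]
      = (1/7)[(1) + (exp(6*I*pi/7)) + (exp(-2*I*pi/7)) + (exp(4*I*pi/7)) + (exp(-4*I*pi/7)) + (exp(2*I*pi/7)) + (exp(-6*I*pi/7))] = 0/7 = 0
  <chi_0*chi_4, chi_2> = (1/7)[1*(1)*conj(1) + 1*(exp(-6*I*pi/7))*conj(exp(4*I*pi/7)) + 1*(exp(2*I*pi/7))*conj(exp(-6*I*pi/7)) + 1*(exp(-4*I*pi/7))*conj(exp(-2*I*pi/7)) + 1*(exp(4*I*pi/7))*conj(exp(2*I*pi/7)) + 1*(exp(-2*I*pi/7))*conj(exp(6*I*pi/7)) + 1*(exp(6*I*pi/7))*conj(exp(-4*I*pi/7))]
      = (1/7)[(1) + (exp(4*I*pi/7)) + (exp(-6*I*pi/7)) + (exp(-2*I*pi/7)) + (exp(2*I*pi/7)) + (exp(6*I*pi/7)) + (exp(-4*I*pi/7))] = 0/7 = 0
  <chi_0*chi_4, chi_3> = (1/7)[1*(1)*conj(1) + 1*(exp(-6*I*pi/7))*conj(exp(6*I*pi/7)) + 1*(exp(2*I*pi/7))*conj(exp(-2*I*pi/7)) + 1*(exp(-4*I*pi/7))*conj(exp(4*I*pi/7)) + 1*(exp(4*I*pi/7))*conj(exp(-4*I*pi/7)) + 1*(exp(-2*I*pi/7))*conj(exp(2*I*pi/7)) + 1*(exp(6*I*pi/7))*conj(exp(-6*I*pi/7))]
      = (1/7)[(1) + (exp(2*I*pi/7)) + (exp(4*I*pi/7)) + (exp(6*I*pi/7)) + (exp(-6*I*pi/7)) + (exp(-4*I*pi/7)) + (exp(-2*I*pi/7))] = 0/7 = 0
  <chi_0*chi_4, chi_4> = (1/7)[1*(1)*conj(1) + 1*(exp(-6*I*pi/7))*conj(exp(-6*I*pi/7)) + 1*(exp(2*I*pi/7))*conj(exp(2*I*pi/7)) + 1*(exp(-4*I*pi/7))*conj(exp(-4*I*pi/7)) + 1*(exp(4*I*pi/7))*conj(exp(4*I*pi/7)) + 1*(exp(-2*I*pi/7))*conj(exp(-2*I*pi/7)) + 1*(exp(6*I*pi/7))*conj(exp(6*I*pi/7))]
      = (1/7)[(1) + (1) + (1) + (1) + (1) + (1) + (1)] = 7/7 = 1
  <chi_0*chi_4, chi_5> = (1/7)[1*(1)*conj(1) + 1*(exp(-6*I*pi/7))*conj(exp(-4*I*pi/7)) + 1*(exp(2*I*pi/7))*conj(exp(6*I*pi/7)) + 1*(exp(-4*I*pi/7))*conj(exp(2*I*pi/7)) + 1*(exp(4*I*pi/7))*conj(exp(-2*I*pi/7)) + 1*(exp(-2*I*pi/7))*conj(exp(-6*I*pi/7)) + 1*(exp(6*I*pi/7))*conj(exp(4*I*pi/7))]
      = (1/7)[(1) + (exp(-2*I*pi/7)) + (exp(-4*I*pi/7)) + (exp(-6*I*pi/7)) + (exp(6*I*pi/7)) + (exp(4*I*pi/7)) + (exp(2*I*pi/7))] = 0/7 = 0
  <chi_0*chi_4, chi_6> = (1/7)[1*(1)*conj(1) + 1*(exp(-6*I*pi/7))*conj(exp(-2*I*pi/7)) + 1*(exp(2*I*pi/7))*conj(exp(-4*I*pi/7)) + 1*(exp(-4*I*pi/7))*conj(exp(-6*I*pi/7)) + 1*(exp(4*I*pi/7))*conj(exp(6*I*pi/7)) + 1*(exp(-2*I*pi/7))*conj(exp(4*I*pi/7)) + 1*(exp(6*I*pi/7))*conj(exp(2*I*pi/7))]
      = (1/7)[(1) + (exp(-4*I*pi/7)) + (exp(6*I*pi/7)) + (exp(2*I*pi/7)) + (exp(-2*I*pi/7)) + (exp(-6*I*pi/7)) + (exp(4*I*pi/7))] = 0/7 = 0
(Exp terms are combined using exp(i*s)*conj(exp(i*t)) = exp(i*(s-t)), and sums of them are collapsed using the identity that for every m > 1 the m distinct m-th roots of unity sum to 0, e.g. 1 + exp(2*I*pi/3) + exp(-2*I*pi/3) = 0.)
Hence the multiplicities are chi_4: 1. Dimension check: dim(chi_0)*dim(chi_4) = 1*1 = 1 and sum (mult * dim) = 1*1 = 1.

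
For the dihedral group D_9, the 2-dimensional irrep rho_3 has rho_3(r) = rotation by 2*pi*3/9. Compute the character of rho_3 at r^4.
chi_{rho_3}(r^4) = 2*cos(2*pi*3*4/9) = -1

Solution. rho_3(r^4) is rotation by angle 2*pi*3*4/9, whose trace is 2*cos(2*pi*3*4/9) = -1.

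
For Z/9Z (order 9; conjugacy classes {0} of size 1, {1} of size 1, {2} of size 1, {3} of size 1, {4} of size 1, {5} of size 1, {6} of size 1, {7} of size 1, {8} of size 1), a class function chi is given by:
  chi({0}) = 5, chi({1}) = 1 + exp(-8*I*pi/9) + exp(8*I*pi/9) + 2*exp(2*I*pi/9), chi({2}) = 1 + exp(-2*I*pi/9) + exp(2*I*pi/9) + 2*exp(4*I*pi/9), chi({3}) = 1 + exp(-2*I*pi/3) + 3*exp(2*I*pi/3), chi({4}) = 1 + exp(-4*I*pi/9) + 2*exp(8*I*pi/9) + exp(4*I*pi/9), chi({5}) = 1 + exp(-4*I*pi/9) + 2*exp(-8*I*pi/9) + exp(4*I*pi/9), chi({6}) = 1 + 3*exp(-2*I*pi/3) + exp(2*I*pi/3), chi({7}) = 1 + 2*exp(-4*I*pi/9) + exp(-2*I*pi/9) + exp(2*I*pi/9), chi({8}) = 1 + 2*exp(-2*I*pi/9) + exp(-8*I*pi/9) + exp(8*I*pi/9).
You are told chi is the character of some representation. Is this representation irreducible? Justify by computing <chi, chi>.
Not irreducible (reducible): <chi, chi> = 7 > 1.

Solution. <chi, chi> = (1/|G|) sum_C |C| * |chi(C)|^2 = (1/9)[1*|5|^2 + 1*|1 + exp(-8*I*pi/9) + exp(8*I*pi/9) + 2*exp(2*I*pi/9)|^2 + 1*|1 + exp(-2*I*pi/9) + exp(2*I*pi/9) + 2*exp(4*I*pi/9)|^2 + 1*|1 + exp(-2*I*pi/3) + 3*exp(2*I*pi/3)|^2 + 1*|1 + exp(-4*I*pi/9) + 2*exp(8*I*pi/9) + exp(4*I*pi/9)|^2 + 1*|1 + exp(-4*I*pi/9) + 2*exp(-8*I*pi/9) + exp(4*I*pi/9)|^2 + 1*|1 + 3*exp(-2*I*pi/3) + exp(2*I*pi/3)|^2 + 1*|1 + 2*exp(-4*I*pi/9) + exp(-2*I*pi/9) + exp(2*I*pi/9)|^2 + 1*|1 + 2*exp(-2*I*pi/9) + exp(-8*I*pi/9) + exp(8*I*pi/9)|^2]
  = (1/9)[(25) + (7 + 3*exp(-2*I*pi/9) + 2*exp(-2*I*pi/3) + 4*exp(-8*I*pi/9) + 4*exp(8*I*pi/9) + 2*exp(2*I*pi/3) + 3*exp(2*I*pi/9)) + (7 + 3*exp(-4*I*pi/9) + 4*exp(-2*I*pi/9) + 2*exp(-2*I*pi/3) + 2*exp(2*I*pi/3) + 4*exp(2*I*pi/9) + 3*exp(4*I*pi/9)) + (4) + (7 + 4*exp(-4*I*pi/9) + 2*exp(-2*I*pi/3) + 3*exp(-8*I*pi/9) + 3*exp(8*I*pi/9) + 2*exp(2*I*pi/3) + 4*exp(4*I*pi/9)) + (7 + 4*exp(-4*I*pi/9) + 2*exp(-2*I*pi/3) + 3*exp(-8*I*pi/9) + 3*exp(8*I*pi/9) + 2*exp(2*I*pi/3) + 4*exp(4*I*pi/9)) + (4) + (7 + 3*exp(-4*I*pi/9) + 4*exp(-2*I*pi/9) + 2*exp(-2*I*pi/3) + 2*exp(2*I*pi/3) + 4*exp(2*I*pi/9) + 3*exp(4*I*pi/9)) + (7 + 3*exp(-2*I*pi/9) + 2*exp(-2*I*pi/3) + 4*exp(-8*I*pi/9) + 4*exp(8*I*pi/9) + 2*exp(2*I*pi/3) + 3*exp(2*I*pi/9))] = 63/9 = 7.
(Exp terms are combined using exp(i*s)*conj(exp(i*t)) = exp(i*(s-t)), and sums of them are collapsed using the identity that for every m > 1 the m distinct m-th roots of unity sum to 0, e.g. 1 + exp(2*I*pi/3) + exp(-2*I*pi/3) = 0.)
A character is irreducible iff <chi, chi> = 1, so this representation is reducible.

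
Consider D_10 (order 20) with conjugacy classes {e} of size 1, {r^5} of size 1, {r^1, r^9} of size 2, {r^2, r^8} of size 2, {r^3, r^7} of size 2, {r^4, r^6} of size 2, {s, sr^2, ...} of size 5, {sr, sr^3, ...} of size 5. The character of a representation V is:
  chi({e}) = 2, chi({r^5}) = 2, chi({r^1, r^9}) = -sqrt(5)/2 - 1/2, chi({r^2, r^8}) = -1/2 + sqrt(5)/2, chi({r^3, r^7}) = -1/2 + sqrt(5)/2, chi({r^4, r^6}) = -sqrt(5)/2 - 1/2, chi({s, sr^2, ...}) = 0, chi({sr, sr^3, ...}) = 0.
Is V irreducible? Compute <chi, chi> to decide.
Irreducible: <chi, chi> = 1.

Argument: <chi, chi> = (1/|G|) sum_C |C| * |chi(C)|^2 = (1/20)[1*|2|^2 + 1*|2|^2 + 2*|-sqrt(5)/2 - 1/2|^2 + 2*|-1/2 + sqrt(5)/2|^2 + 2*|-1/2 + sqrt(5)/2|^2 + 2*|-sqrt(5)/2 - 1/2|^2 + 5*|0|^2 + 5*|0|^2]
  = (1/20)[(4) + (4) + (sqrt(5) + 3) + (3 - sqrt(5)) + (3 - sqrt(5)) + (sqrt(5) + 3) + (0) + (0)] = 20/20 = 1.
A character is irreducible iff <chi, chi> = 1, so this representation is irreducible.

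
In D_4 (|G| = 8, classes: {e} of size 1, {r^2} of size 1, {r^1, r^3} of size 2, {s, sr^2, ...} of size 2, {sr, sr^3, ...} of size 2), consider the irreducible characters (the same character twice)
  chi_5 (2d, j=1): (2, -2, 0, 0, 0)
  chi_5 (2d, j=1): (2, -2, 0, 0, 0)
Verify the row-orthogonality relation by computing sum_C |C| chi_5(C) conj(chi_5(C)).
Sum = 8 = |G| = 8; so <chi_5, chi_5> = 1 (norm-1 confirms irreducibility).

Why: Compute term by term over conjugacy classes (|C| * chi_5(C) * conj(chi_5(C))):
  1*(2)*conj(2) + 1*(-2)*conj(-2) + 2*(0)*conj(0) + 2*(0)*conj(0) + 2*(0)*conj(0)
  = (4) + (4) + (0) + (0) + (0)
  = 8.
Dividing by |G| = 8 gives 8/8 = 1, matching the row-orthogonality relation <chi_5, chi_5> = [chi_5 = chi_5].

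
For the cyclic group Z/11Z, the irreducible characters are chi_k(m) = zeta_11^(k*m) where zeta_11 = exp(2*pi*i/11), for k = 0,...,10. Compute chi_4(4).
chi_4(4) = zeta_11^16 = exp(10*I*pi/11)

chi_4(4) = zeta_11^(4*4) = zeta_11^16. Since zeta_11^11 = 1, this equals zeta_11^5 = exp(2*pi*i*5/11) = exp(10*I*pi/11).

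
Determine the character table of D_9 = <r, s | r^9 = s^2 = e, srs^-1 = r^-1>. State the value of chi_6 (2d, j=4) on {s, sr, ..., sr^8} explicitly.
Conjugacy classes: {e} of size 1, {r^1, r^8} of size 2, {r^2, r^7} of size 2, {r^3, r^6} of size 2, {r^4, r^5} of size 2, {s, sr, ..., sr^8} of size 9.
Character table:
  irrep \ class              {e} (size 1)  {r^1, r^8} (size 2)  {r^2, r^7} (size 2)  {r^3, r^6} (size 2)  {r^4, r^5} (size 2)  {s, sr, ..., sr^8} (size 9)
  chi_1 (triv)               1             1                    1                    1                    1                    1                          
  chi_2 (sign: r->1, s->-1)  1             1                    1                    1                    1                    -1                         
  chi_3 (2d, j=1)            2             2*cos(2*pi/9)        2*cos(4*pi/9)        -1                   -2*cos(pi/9)         0                          
  chi_4 (2d, j=2)            2             2*cos(4*pi/9)        -2*cos(pi/9)         -1                   2*cos(2*pi/9)        0                          
  chi_5 (2d, j=3)            2             -1                   -1                   2                    -1                   0                          
  chi_6 (2d, j=4)            2             -2*cos(pi/9)         2*cos(2*pi/9)        -1                   2*cos(4*pi/9)        0                          

Spot check: chi_6 (2d, j=4) on {s, sr, ..., sr^8} = 0.

D_9 has order 2*9 = 18 with 6 conjugacy classes, hence 6 irreducibles. Sum of squared dims 1 + 1 + 4 + 4 + 4 + 4 = 18 = |G|. Linear characters come from the abelianisation; the 2-dimensional irreps have character r^k -> 2*cos(2*pi*j*k/9), reflections -> 0.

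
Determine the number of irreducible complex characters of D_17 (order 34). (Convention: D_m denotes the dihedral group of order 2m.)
10

Argument: The number of irreducible complex representations of a finite group equals its number of conjugacy classes. D_17 has 10 conjugacy classes ((n+3)/2 for n odd), so D_17 (order 34) has exactly 10 irreducible complex representations.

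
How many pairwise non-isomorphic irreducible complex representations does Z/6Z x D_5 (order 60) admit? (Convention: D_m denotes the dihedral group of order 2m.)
24

Justification: The number of irreducible complex representations of a finite group equals its number of conjugacy classes. For a direct product, #classes(G x H) = #classes(G) * #classes(H). Z/6Z has 6 classes (abelian), D_5 has 4 classes, so 6 * 4 = 24, so Z/6Z x D_5 (order 60) has exactly 24 irreducible complex representations.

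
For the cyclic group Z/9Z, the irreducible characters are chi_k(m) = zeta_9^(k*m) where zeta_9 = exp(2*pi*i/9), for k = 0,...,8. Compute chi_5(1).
chi_5(1) = zeta_9^5 = exp(-8*I*pi/9)

Derivation: chi_5(1) = zeta_9^(5*1) = zeta_9^5. Since zeta_9^9 = 1, this equals zeta_9^5 = exp(2*pi*i*5/9) = exp(-8*I*pi/9).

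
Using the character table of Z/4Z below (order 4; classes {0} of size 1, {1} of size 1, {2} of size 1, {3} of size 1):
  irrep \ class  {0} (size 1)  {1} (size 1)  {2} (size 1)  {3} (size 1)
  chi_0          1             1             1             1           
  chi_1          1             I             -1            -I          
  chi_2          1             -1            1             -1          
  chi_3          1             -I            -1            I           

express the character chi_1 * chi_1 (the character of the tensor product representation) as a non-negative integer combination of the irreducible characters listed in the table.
chi_1 tensor chi_1 = chi_2 (all other irreducibles have multiplicity 0).

Solution. The character of a tensor product is the pointwise product (chi_1 * chi_1)(C) = chi_1(C) * chi_1(C):
  {0}: (1)*(1), {1}: (I)*(I), {2}: (-1)*(-1), {3}: (-I)*(-I)
so (chi_1 * chi_1) takes values
  {0} -> 1, {1} -> -1, {2} -> 1, {3} -> -1.
Now take the inner product of this character with each irreducible chi from the table, <chi_1*chi_1, chi> = (1/4) sum_C |C| (chi_1*chi_1)(C) conj(chi(C)):
  <chi_1*chi_1, chi_0> = (1/4)[1*(1)*conj(1) + 1*(-1)*conj(1) + 1*(1)*conj(1) + 1*(-1)*conj(1)]
      = (1/4)[(1) + (-1) + (1) + (-1)] = 0/4 = 0
  <chi_1*chi_1, chi_1> = (1/4)[1*(1)*conj(1) + 1*(-1)*conj(I) + 1*(1)*conj(-1) + 1*(-1)*conj(-I)]
      = (1/4)[(1) + (I) + (-1) + (-I)] = 0/4 = 0
  <chi_1*chi_1, chi_2> = (1/4)[1*(1)*conj(1) + 1*(-1)*conj(-1) + 1*(1)*conj(1) + 1*(-1)*conj(-1)]
      = (1/4)[(1) + (1) + (1) + (1)] = 4/4 = 1
  <chi_1*chi_1, chi_3> = (1/4)[1*(1)*conj(1) + 1*(-1)*conj(-I) + 1*(1)*conj(-1) + 1*(-1)*conj(I)]
      = (1/4)[(1) + (-I) + (-1) + (I)] = 0/4 = 0
(Exp terms are combined using exp(i*s)*conj(exp(i*t)) = exp(i*(s-t)), and sums of them are collapsed using the identity that for every m > 1 the m distinct m-th roots of unity sum to 0, e.g. 1 + exp(2*I*pi/3) + exp(-2*I*pi/3) = 0.)
Hence the multiplicities are chi_2: 1. Dimension check: dim(chi_1)*dim(chi_1) = 1*1 = 1 and sum (mult * dim) = 1*1 = 1.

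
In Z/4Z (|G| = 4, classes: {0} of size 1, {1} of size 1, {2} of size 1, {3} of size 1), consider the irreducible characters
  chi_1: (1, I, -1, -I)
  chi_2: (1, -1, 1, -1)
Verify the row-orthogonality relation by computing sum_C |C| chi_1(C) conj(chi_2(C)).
Sum = 0; so <chi_1, chi_2> = 0 (distinct irreducibles are orthogonal).

Why: Compute term by term over conjugacy classes (|C| * chi_1(C) * conj(chi_2(C))):
  1*(1)*conj(1) + 1*(I)*conj(-1) + 1*(-1)*conj(1) + 1*(-I)*conj(-1)
  = (1) + (-I) + (-1) + (I)
  = 0.
(Exp terms are combined using exp(i*s)*conj(exp(i*t)) = exp(i*(s-t)), and sums of them are collapsed using the identity that for every m > 1 the m distinct m-th roots of unity sum to 0, e.g. 1 + exp(2*I*pi/3) + exp(-2*I*pi/3) = 0.)
Dividing by |G| = 4 gives 0/4 = 0, matching the row-orthogonality relation <chi_1, chi_2> = [chi_1 = chi_2].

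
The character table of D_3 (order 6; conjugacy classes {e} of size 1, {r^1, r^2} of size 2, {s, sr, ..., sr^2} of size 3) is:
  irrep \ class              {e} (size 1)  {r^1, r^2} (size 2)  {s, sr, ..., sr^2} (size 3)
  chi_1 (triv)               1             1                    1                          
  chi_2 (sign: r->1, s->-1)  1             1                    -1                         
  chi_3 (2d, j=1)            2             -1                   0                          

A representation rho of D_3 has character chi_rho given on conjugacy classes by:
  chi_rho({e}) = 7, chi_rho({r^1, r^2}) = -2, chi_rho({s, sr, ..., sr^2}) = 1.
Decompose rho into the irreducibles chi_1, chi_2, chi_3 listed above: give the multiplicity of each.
Multiplicities: chi_1: 1, chi_2: 0, chi_3: 3.

Working: Use <chi_rho, chi> = (1/|G|) sum_C |C| * chi_rho(C) * conj(chi(C)) with |G| = 6 for each irreducible chi in the table:
  <chi_rho, chi_1> = (1/6)[1*(7)*conj(1) + 2*(-2)*conj(1) + 3*(1)*conj(1)]
      = (1/6)[(7) + (-4) + (3)] = 6/6 = 1
  <chi_rho, chi_2> = (1/6)[1*(7)*conj(1) + 2*(-2)*conj(1) + 3*(1)*conj(-1)]
      = (1/6)[(7) + (-4) + (-3)] = 0/6 = 0
  <chi_rho, chi_3> = (1/6)[1*(7)*conj(2) + 2*(-2)*conj(-1) + 3*(1)*conj(0)]
      = (1/6)[(14) + (4) + (0)] = 18/6 = 3
Dimension check: dim(rho) = sum (mult * dim) = 1*1 + 0*1 + 3*2 = 7 = chi_rho(e) = 7.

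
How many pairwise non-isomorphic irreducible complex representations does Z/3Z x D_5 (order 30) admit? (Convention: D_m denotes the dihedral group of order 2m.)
12

Derivation: The number of irreducible complex representations of a finite group equals its number of conjugacy classes. For a direct product, #classes(G x H) = #classes(G) * #classes(H). Z/3Z has 3 classes (abelian), D_5 has 4 classes, so 3 * 4 = 12, so Z/3Z x D_5 (order 30) has exactly 12 irreducible complex representations.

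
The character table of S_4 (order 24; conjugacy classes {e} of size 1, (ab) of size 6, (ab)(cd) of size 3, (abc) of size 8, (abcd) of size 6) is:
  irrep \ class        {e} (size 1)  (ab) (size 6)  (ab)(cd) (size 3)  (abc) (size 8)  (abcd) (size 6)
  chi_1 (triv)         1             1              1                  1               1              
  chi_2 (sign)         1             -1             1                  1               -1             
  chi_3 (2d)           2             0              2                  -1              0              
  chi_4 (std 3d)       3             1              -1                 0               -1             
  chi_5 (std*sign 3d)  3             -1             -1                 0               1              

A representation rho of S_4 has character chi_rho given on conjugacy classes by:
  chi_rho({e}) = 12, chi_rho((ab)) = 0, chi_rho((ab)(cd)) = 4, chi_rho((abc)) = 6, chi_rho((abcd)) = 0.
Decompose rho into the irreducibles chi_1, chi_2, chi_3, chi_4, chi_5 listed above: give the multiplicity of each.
Multiplicities: chi_1: 3, chi_2: 3, chi_3: 0, chi_4: 1, chi_5: 1.

Derivation: Use <chi_rho, chi> = (1/|G|) sum_C |C| * chi_rho(C) * conj(chi(C)) with |G| = 24 for each irreducible chi in the table:
  <chi_rho, chi_1> = (1/24)[1*(12)*conj(1) + 6*(0)*conj(1) + 3*(4)*conj(1) + 8*(6)*conj(1) + 6*(0)*conj(1)]
      = (1/24)[(12) + (0) + (12) + (48) + (0)] = 72/24 = 3
  <chi_rho, chi_2> = (1/24)[1*(12)*conj(1) + 6*(0)*conj(-1) + 3*(4)*conj(1) + 8*(6)*conj(1) + 6*(0)*conj(-1)]
      = (1/24)[(12) + (0) + (12) + (48) + (0)] = 72/24 = 3
  <chi_rho, chi_3> = (1/24)[1*(12)*conj(2) + 6*(0)*conj(0) + 3*(4)*conj(2) + 8*(6)*conj(-1) + 6*(0)*conj(0)]
      = (1/24)[(24) + (0) + (24) + (-48) + (0)] = 0/24 = 0
  <chi_rho, chi_4> = (1/24)[1*(12)*conj(3) + 6*(0)*conj(1) + 3*(4)*conj(-1) + 8*(6)*conj(0) + 6*(0)*conj(-1)]
      = (1/24)[(36) + (0) + (-12) + (0) + (0)] = 24/24 = 1
  <chi_rho, chi_5> = (1/24)[1*(12)*conj(3) + 6*(0)*conj(-1) + 3*(4)*conj(-1) + 8*(6)*conj(0) + 6*(0)*conj(1)]
      = (1/24)[(36) + (0) + (-12) + (0) + (0)] = 24/24 = 1
Dimension check: dim(rho) = sum (mult * dim) = 3*1 + 3*1 + 0*2 + 1*3 + 1*3 = 12 = chi_rho(e) = 12.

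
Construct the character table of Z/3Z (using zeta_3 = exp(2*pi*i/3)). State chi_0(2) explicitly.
Character table of Z/3Z (irreps indexed chi_0,...,chi_2 with chi_k(m) = zeta_3^(k*m), zeta_3 = exp(2*pi*i/3)):
  irrep \ class  {0} (size 1)  {1} (size 1)    {2} (size 1)  
  chi_0          1             1               1             
  chi_1          1             exp(2*I*pi/3)   exp(-2*I*pi/3)
  chi_2          1             exp(-2*I*pi/3)  exp(2*I*pi/3) 

Spot check: chi_0(2) = zeta_3^(0*2) = zeta_3^0 = 1.

Explanation: Z/3Z is abelian, so all 3 irreducible complex representations are 1-dimensional. They are given by chi_k(m) = zeta_3^(k*m) for k = 0,...,2. Row orthogonality: sum_m chi_k(m) conj(chi_l(m)) = 3 * [k = l].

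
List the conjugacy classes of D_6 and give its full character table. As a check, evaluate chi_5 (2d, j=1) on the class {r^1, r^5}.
Conjugacy classes: {e} of size 1, {r^3} of size 1, {r^1, r^5} of size 2, {r^2, r^4} of size 2, {s, sr^2, ...} of size 3, {sr, sr^3, ...} of size 3.
Character table:
  irrep \ class              {e} (size 1)  {r^3} (size 1)  {r^1, r^5} (size 2)  {r^2, r^4} (size 2)  {s, sr^2, ...} (size 3)  {sr, sr^3, ...} (size 3)
  chi_1 (triv)               1             1               1                    1                    1                        1                       
  chi_2 (sign: r->1, s->-1)  1             1               1                    1                    -1                       -1                      
  chi_3 (r->-1, s->1)        1             -1              -1                   1                    1                        -1                      
  chi_4 (r->-1, s->-1)       1             -1              -1                   1                    -1                       1                       
  chi_5 (2d, j=1)            2             -2              1                    -1                   0                        0                       
  chi_6 (2d, j=2)            2             2               -1                   -1                   0                        0                       

Spot check: chi_5 (2d, j=1) on {r^1, r^5} = 1.

Proof sketch: D_6 has order 2*6 = 12 with 6 conjugacy classes, hence 6 irreducibles. Sum of squared dims 1 + 1 + 1 + 1 + 4 + 4 = 12 = |G|. Linear characters come from the abelianisation; the 2-dimensional irreps have character r^k -> 2*cos(2*pi*j*k/6), reflections -> 0.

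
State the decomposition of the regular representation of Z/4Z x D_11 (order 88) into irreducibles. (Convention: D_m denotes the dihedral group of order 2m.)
Each irreducible V_i of dimension d_i appears with multiplicity d_i, i.e. rho_reg = (direct sum over all irreducibles V_i) d_i V_i. The irreducible dimensions for Z/4Z x D_11 are 1, 1, 1, 1, 1, 1, 1, 1, 2, 2, 2, 2, 2, 2, 2, 2, 2, 2, 2, 2, 2, 2, 2, 2, 2, 2, 2, 2: 8 irreducibles of dimension 1, each with multiplicity 1; 20 irreducibles of dimension 2, each with multiplicity 2. Total dimension 8*1*1 + 20*2*2 = 88 = |G|.

Why: General theorem: in the regular representation of a finite group G, each irreducible appears with multiplicity equal to its dimension. Check: dim(rho_reg) = sum d_i^2 = 1 + 1 + 1 + 1 + 1 + 1 + 1 + 1 + 4 + 4 + 4 + 4 + 4 + 4 + 4 + 4 + 4 + 4 + 4 + 4 + 4 + 4 + 4 + 4 + 4 + 4 + 4 + 4 = 88 = |G|.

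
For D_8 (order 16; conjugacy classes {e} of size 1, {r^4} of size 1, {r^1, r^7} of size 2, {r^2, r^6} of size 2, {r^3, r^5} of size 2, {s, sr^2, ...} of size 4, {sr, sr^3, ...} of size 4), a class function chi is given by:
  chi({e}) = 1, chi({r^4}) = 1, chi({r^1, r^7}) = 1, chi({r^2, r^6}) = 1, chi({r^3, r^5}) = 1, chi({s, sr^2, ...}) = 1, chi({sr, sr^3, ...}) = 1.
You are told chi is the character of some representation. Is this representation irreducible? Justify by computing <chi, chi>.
Irreducible: <chi, chi> = 1.

Solution. <chi, chi> = (1/|G|) sum_C |C| * |chi(C)|^2 = (1/16)[1*|1|^2 + 1*|1|^2 + 2*|1|^2 + 2*|1|^2 + 2*|1|^2 + 4*|1|^2 + 4*|1|^2]
  = (1/16)[(1) + (1) + (2) + (2) + (2) + (4) + (4)] = 16/16 = 1.
A character is irreducible iff <chi, chi> = 1, so this representation is irreducible.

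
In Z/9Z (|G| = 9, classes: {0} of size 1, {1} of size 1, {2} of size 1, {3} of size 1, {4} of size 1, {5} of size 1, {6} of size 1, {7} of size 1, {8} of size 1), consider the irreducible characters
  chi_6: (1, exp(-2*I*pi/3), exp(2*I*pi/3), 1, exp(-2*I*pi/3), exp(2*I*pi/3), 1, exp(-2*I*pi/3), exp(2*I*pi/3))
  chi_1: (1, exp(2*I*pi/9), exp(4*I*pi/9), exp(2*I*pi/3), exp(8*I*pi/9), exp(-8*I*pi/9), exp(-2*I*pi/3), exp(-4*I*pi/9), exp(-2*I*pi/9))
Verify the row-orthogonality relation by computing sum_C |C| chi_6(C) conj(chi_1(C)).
Sum = 0; so <chi_6, chi_1> = 0 (distinct irreducibles are orthogonal).

Justification: Compute term by term over conjugacy classes (|C| * chi_6(C) * conj(chi_1(C))):
  1*(1)*conj(1) + 1*(exp(-2*I*pi/3))*conj(exp(2*I*pi/9)) + 1*(exp(2*I*pi/3))*conj(exp(4*I*pi/9)) + 1*(1)*conj(exp(2*I*pi/3)) + 1*(exp(-2*I*pi/3))*conj(exp(8*I*pi/9)) + 1*(exp(2*I*pi/3))*conj(exp(-8*I*pi/9)) + 1*(1)*conj(exp(-2*I*pi/3)) + 1*(exp(-2*I*pi/3))*conj(exp(-4*I*pi/9)) + 1*(exp(2*I*pi/3))*conj(exp(-2*I*pi/9))
  = (1) + (exp(-8*I*pi/9)) + (exp(2*I*pi/9)) + (exp(-2*I*pi/3)) + (exp(4*I*pi/9)) + (exp(-4*I*pi/9)) + (exp(2*I*pi/3)) + (exp(-2*I*pi/9)) + (exp(8*I*pi/9))
  = 0.
(Exp terms are combined using exp(i*s)*conj(exp(i*t)) = exp(i*(s-t)), and sums of them are collapsed using the identity that for every m > 1 the m distinct m-th roots of unity sum to 0, e.g. 1 + exp(2*I*pi/3) + exp(-2*I*pi/3) = 0.)
Dividing by |G| = 9 gives 0/9 = 0, matching the row-orthogonality relation <chi_6, chi_1> = [chi_6 = chi_1].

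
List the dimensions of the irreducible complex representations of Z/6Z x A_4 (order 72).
Dimensions: 1, 1, 1, 1, 1, 1, 1, 1, 1, 1, 1, 1, 1, 1, 1, 1, 1, 1, 3, 3, 3, 3, 3, 3

Argument: There are 24 irreducibles (= number of conjugacy classes). Their dimensions d_i satisfy sum d_i^2 = |G| = 72: 1 + 1 + 1 + 1 + 1 + 1 + 1 + 1 + 1 + 1 + 1 + 1 + 1 + 1 + 1 + 1 + 1 + 1 + 9 + 9 + 9 + 9 + 9 + 9 = 72. (For the product with Z/6Z: each of the 6 1-dim characters of Z/6Z tensors with each irrep of A_4, giving 6 copies of each A_4-dimension.)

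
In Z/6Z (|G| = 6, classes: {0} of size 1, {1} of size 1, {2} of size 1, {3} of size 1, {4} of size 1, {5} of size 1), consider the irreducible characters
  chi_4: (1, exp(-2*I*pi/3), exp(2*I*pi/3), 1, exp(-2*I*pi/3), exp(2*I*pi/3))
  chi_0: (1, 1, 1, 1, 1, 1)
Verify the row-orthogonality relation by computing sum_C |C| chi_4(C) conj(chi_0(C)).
Sum = 0; so <chi_4, chi_0> = 0 (distinct irreducibles are orthogonal).

Solution. Compute term by term over conjugacy classes (|C| * chi_4(C) * conj(chi_0(C))):
  1*(1)*conj(1) + 1*(exp(-2*I*pi/3))*conj(1) + 1*(exp(2*I*pi/3))*conj(1) + 1*(1)*conj(1) + 1*(exp(-2*I*pi/3))*conj(1) + 1*(exp(2*I*pi/3))*conj(1)
  = (1) + (exp(-2*I*pi/3)) + (exp(2*I*pi/3)) + (1) + (exp(-2*I*pi/3)) + (exp(2*I*pi/3))
  = 0.
(Exp terms are combined using exp(i*s)*conj(exp(i*t)) = exp(i*(s-t)), and sums of them are collapsed using the identity that for every m > 1 the m distinct m-th roots of unity sum to 0, e.g. 1 + exp(2*I*pi/3) + exp(-2*I*pi/3) = 0.)
Dividing by |G| = 6 gives 0/6 = 0, matching the row-orthogonality relation <chi_4, chi_0> = [chi_4 = chi_0].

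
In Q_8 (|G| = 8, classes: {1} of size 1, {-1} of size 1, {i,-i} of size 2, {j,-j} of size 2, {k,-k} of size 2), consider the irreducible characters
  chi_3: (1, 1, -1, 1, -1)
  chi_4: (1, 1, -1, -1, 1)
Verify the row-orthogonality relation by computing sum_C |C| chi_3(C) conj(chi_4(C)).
Sum = 0; so <chi_3, chi_4> = 0 (distinct irreducibles are orthogonal).

Proof sketch: Compute term by term over conjugacy classes (|C| * chi_3(C) * conj(chi_4(C))):
  1*(1)*conj(1) + 1*(1)*conj(1) + 2*(-1)*conj(-1) + 2*(1)*conj(-1) + 2*(-1)*conj(1)
  = (1) + (1) + (2) + (-2) + (-2)
  = 0.
Dividing by |G| = 8 gives 0/8 = 0, matching the row-orthogonality relation <chi_3, chi_4> = [chi_3 = chi_4].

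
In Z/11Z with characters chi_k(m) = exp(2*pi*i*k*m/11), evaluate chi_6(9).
chi_6(9) = zeta_11^54 = exp(-2*I*pi/11)

Details: chi_6(9) = zeta_11^(6*9) = zeta_11^54. Since zeta_11^11 = 1, this equals zeta_11^10 = exp(2*pi*i*10/11) = exp(-2*I*pi/11).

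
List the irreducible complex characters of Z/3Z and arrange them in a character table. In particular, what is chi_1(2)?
Character table of Z/3Z (irreps indexed chi_0,...,chi_2 with chi_k(m) = zeta_3^(k*m), zeta_3 = exp(2*pi*i/3)):
  irrep \ class  {0} (size 1)  {1} (size 1)    {2} (size 1)  
  chi_0          1             1               1             
  chi_1          1             exp(2*I*pi/3)   exp(-2*I*pi/3)
  chi_2          1             exp(-2*I*pi/3)  exp(2*I*pi/3) 

Spot check: chi_1(2) = zeta_3^(1*2) = zeta_3^2 = exp(-2*I*pi/3).

Details: Z/3Z is abelian, so all 3 irreducible complex representations are 1-dimensional. They are given by chi_k(m) = zeta_3^(k*m) for k = 0,...,2. Row orthogonality: sum_m chi_k(m) conj(chi_l(m)) = 3 * [k = l].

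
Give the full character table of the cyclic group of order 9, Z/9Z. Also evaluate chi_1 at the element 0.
Character table of Z/9Z (irreps indexed chi_0,...,chi_8 with chi_k(m) = zeta_9^(k*m), zeta_9 = exp(2*pi*i/9)):
  irrep \ class  {0} (size 1)  {1} (size 1)    {2} (size 1)    {3} (size 1)    {4} (size 1)    {5} (size 1)    {6} (size 1)    {7} (size 1)    {8} (size 1)  
  chi_0          1             1               1               1               1               1               1               1               1             
  chi_1          1             exp(2*I*pi/9)   exp(4*I*pi/9)   exp(2*I*pi/3)   exp(8*I*pi/9)   exp(-8*I*pi/9)  exp(-2*I*pi/3)  exp(-4*I*pi/9)  exp(-2*I*pi/9)
  chi_2          1             exp(4*I*pi/9)   exp(8*I*pi/9)   exp(-2*I*pi/3)  exp(-2*I*pi/9)  exp(2*I*pi/9)   exp(2*I*pi/3)   exp(-8*I*pi/9)  exp(-4*I*pi/9)
  chi_3          1             exp(2*I*pi/3)   exp(-2*I*pi/3)  1               exp(2*I*pi/3)   exp(-2*I*pi/3)  1               exp(2*I*pi/3)   exp(-2*I*pi/3)
  chi_4          1             exp(8*I*pi/9)   exp(-2*I*pi/9)  exp(2*I*pi/3)   exp(-4*I*pi/9)  exp(4*I*pi/9)   exp(-2*I*pi/3)  exp(2*I*pi/9)   exp(-8*I*pi/9)
  chi_5          1             exp(-8*I*pi/9)  exp(2*I*pi/9)   exp(-2*I*pi/3)  exp(4*I*pi/9)   exp(-4*I*pi/9)  exp(2*I*pi/3)   exp(-2*I*pi/9)  exp(8*I*pi/9) 
  chi_6          1             exp(-2*I*pi/3)  exp(2*I*pi/3)   1               exp(-2*I*pi/3)  exp(2*I*pi/3)   1               exp(-2*I*pi/3)  exp(2*I*pi/3) 
  chi_7          1             exp(-4*I*pi/9)  exp(-8*I*pi/9)  exp(2*I*pi/3)   exp(2*I*pi/9)   exp(-2*I*pi/9)  exp(-2*I*pi/3)  exp(8*I*pi/9)   exp(4*I*pi/9) 
  chi_8          1             exp(-2*I*pi/9)  exp(-4*I*pi/9)  exp(-2*I*pi/3)  exp(-8*I*pi/9)  exp(8*I*pi/9)   exp(2*I*pi/3)   exp(4*I*pi/9)   exp(2*I*pi/9) 

Spot check: chi_1(0) = zeta_9^(1*0) = zeta_9^0 = 1.

Derivation: Z/9Z is abelian, so all 9 irreducible complex representations are 1-dimensional. They are given by chi_k(m) = zeta_9^(k*m) for k = 0,...,8. Row orthogonality: sum_m chi_k(m) conj(chi_l(m)) = 9 * [k = l].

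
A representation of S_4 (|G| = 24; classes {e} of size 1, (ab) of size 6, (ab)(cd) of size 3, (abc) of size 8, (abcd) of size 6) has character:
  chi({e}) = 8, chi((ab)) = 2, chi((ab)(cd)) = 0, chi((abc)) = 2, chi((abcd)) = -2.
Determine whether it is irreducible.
Not irreducible (reducible): <chi, chi> = 6 > 1.

Reasoning: <chi, chi> = (1/|G|) sum_C |C| * |chi(C)|^2 = (1/24)[1*|8|^2 + 6*|2|^2 + 3*|0|^2 + 8*|2|^2 + 6*|-2|^2]
  = (1/24)[(64) + (24) + (0) + (32) + (24)] = 144/24 = 6.
A character is irreducible iff <chi, chi> = 1, so this representation is reducible.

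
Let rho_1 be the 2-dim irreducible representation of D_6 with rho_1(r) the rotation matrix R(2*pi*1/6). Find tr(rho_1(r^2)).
chi_{rho_1}(r^2) = 2*cos(2*pi*1*2/6) = -1

Why: rho_1(r^2) is rotation by angle 2*pi*1*2/6, whose trace is 2*cos(2*pi*1*2/6) = -1.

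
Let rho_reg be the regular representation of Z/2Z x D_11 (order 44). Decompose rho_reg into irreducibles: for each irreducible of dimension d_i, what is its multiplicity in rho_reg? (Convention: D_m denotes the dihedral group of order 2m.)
Each irreducible V_i of dimension d_i appears with multiplicity d_i, i.e. rho_reg = (direct sum over all irreducibles V_i) d_i V_i. The irreducible dimensions for Z/2Z x D_11 are 1, 1, 1, 1, 2, 2, 2, 2, 2, 2, 2, 2, 2, 2: 4 irreducibles of dimension 1, each with multiplicity 1; 10 irreducibles of dimension 2, each with multiplicity 2. Total dimension 4*1*1 + 10*2*2 = 44 = |G|.

Details: General theorem: in the regular representation of a finite group G, each irreducible appears with multiplicity equal to its dimension. Check: dim(rho_reg) = sum d_i^2 = 1 + 1 + 1 + 1 + 4 + 4 + 4 + 4 + 4 + 4 + 4 + 4 + 4 + 4 = 44 = |G|.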